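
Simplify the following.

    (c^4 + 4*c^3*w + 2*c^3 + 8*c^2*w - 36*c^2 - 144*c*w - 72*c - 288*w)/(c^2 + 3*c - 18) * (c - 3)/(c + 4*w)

Factor: c^4 + 4*c^3*w + 2*c^3 + 8*c^2*w - 36*c^2 - 144*c*w - 72*c - 288*w = (c + 2)*(c - 6)*(c + 6)*(c + 4*w);  c^2 + 3*c - 18 = (c - 3)*(c + 6)
Cancel the common factors (c + 6), (c + 4*w), (c - 3).

c^2 - 4*c - 12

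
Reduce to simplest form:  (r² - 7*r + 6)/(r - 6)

Factor: r² - 7*r + 6 = (r - 6)·(r - 1)
Cancel the common factor (r - 6).

r - 1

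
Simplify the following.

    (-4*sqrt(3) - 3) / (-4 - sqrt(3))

sqrt(3)

Multiply numerator and denominator by -4 + sqrt(3).
Denominator becomes 13; numerator becomes 13*sqrt(3).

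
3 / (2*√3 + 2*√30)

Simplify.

Multiply numerator and denominator by -2*√3 + 2*√30.
Denominator becomes 108; numerator becomes -6*√3 + 6*√30.

(-√3 + √30)/18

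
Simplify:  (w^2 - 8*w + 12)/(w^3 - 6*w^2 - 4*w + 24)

Factor: w^2 - 8*w + 12 = (w - 6)*(w - 2);  w^3 - 6*w^2 - 4*w + 24 = (w + 2)*(w - 6)*(w - 2)
Cancel the common factors (w - 2), (w - 6).

1/(w + 2)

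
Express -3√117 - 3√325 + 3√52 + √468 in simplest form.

-12*√13

3√117 = 9*√13; 3√325 = 15*√13; 3√52 = 6*√13; √468 = 6*√13
Combine: (-9 - 15 + 6 + 6)·√13 = -12*√13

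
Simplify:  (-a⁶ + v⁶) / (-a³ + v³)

a³ + v³

Difference of sixth powers: factor out (-a³ + v³).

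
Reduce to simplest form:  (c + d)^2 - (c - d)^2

Only the odd-power cross terms survive.

4*c*d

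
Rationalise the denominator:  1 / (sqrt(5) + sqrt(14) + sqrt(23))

(-sqrt(1610) - 2*sqrt(23) + 7*sqrt(14) + 16*sqrt(5))/132

Group as (sqrt(5) + sqrt(23)) + sqrt(14); multiply by (sqrt(5) + sqrt(23)) - sqrt(14), then rationalise the remaining surd.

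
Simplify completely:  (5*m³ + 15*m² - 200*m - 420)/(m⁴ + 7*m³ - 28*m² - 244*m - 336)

5/(m + 4)

Factor: 5*m³ + 15*m² - 200*m - 420 = 5·(m - 6)·(m + 7)·(m + 2);  m⁴ + 7*m³ - 28*m² - 244*m - 336 = (m + 2)·(m + 4)·(m - 6)·(m + 7)
Cancel the common factors (m + 2), (m + 7), (m - 6).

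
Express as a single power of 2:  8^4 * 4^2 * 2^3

2^19

8^4 = 2^12; 4^2 = 2^4; 2^3 = 2^3
Combine exponents: 2^19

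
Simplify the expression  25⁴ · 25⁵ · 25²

5^22

25⁴ = 5^8; 25⁵ = 5^10; 25² = 5^4
Combine exponents: 5^22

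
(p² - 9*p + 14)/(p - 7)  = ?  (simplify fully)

p - 2

Factor: p² - 9*p + 14 = (p - 7)·(p - 2)
Cancel the common factor (p - 7).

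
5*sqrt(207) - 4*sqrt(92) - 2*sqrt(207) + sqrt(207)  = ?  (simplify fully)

4*sqrt(23)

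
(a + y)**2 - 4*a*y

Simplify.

Expanding gives a**2 - 2*a*y + y**2, a perfect square.

(a - y)**2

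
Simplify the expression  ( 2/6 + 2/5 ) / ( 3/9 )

11/5

Numerator: 2/6 + 2/5 = 11/15
Denominator: 3/9 = 1/3
Divide: (11/15) · (3) = 11/5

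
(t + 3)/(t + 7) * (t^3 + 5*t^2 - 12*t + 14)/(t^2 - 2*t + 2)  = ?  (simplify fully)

Factor: t^3 + 5*t^2 - 12*t + 14 = (t + 7)*(t^2 - 2*t + 2)
Cancel the common factors (t^2 - 2*t + 2), (t + 7).

t + 3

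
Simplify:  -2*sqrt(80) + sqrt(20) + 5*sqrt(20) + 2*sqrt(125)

14*sqrt(5)

2*sqrt(80) = 8*sqrt(5); sqrt(20) = 2*sqrt(5); 5*sqrt(20) = 10*sqrt(5); 2*sqrt(125) = 10*sqrt(5)
Combine: (-8 + 2 + 10 + 10)·sqrt(5) = 14*sqrt(5)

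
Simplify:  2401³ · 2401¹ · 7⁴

7^20

2401³ = 7^12; 2401¹ = 7^4; 7⁴ = 7^4
Combine exponents: 7^20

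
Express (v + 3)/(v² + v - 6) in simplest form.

1/(v - 2)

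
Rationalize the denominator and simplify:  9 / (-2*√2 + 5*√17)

(6*√2 + 15*√17)/139

Multiply numerator and denominator by 2*√2 + 5*√17.
Denominator becomes 417; numerator becomes 18*√2 + 45*√17.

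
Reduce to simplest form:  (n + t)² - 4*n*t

After expansion: n² - 2*n*t + t² — a perfect-square trinomial.

(n - t)²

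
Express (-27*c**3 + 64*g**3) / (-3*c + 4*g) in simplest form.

9*c**2 + 12*c*g + 16*g**2

Factor as (a-b)(a**2+ab+b**2) with a=(4*g), b=(3*c).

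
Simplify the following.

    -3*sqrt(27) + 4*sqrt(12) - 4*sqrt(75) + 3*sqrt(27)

3*sqrt(27) = 9*sqrt(3); 4*sqrt(12) = 8*sqrt(3); 4*sqrt(75) = 20*sqrt(3); 3*sqrt(27) = 9*sqrt(3)
Combine: (-9 + 8 - 20 + 9)·sqrt(3) = -12*sqrt(3)

-12*sqrt(3)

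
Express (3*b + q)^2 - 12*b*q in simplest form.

After expansion: 9*b^2 - 6*b*q + q^2 — a perfect-square trinomial.

(3*b - q)^2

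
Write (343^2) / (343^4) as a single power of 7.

343^2 = 7^6; 343^4 = 7^12
Combine exponents: 7^(-6)

7^(-6)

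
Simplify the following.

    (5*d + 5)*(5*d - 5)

Difference of squares with P = 5*d, Q = 5.

25*d**2 - 25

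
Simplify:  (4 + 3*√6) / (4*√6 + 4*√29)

(-18 - 4*√6 + 4*√29 + 3*√174)/92

Multiply numerator and denominator by -4*√29 + 4*√6.
Denominator becomes -368; numerator becomes -12*√174 - 16*√29 + 16*√6 + 72.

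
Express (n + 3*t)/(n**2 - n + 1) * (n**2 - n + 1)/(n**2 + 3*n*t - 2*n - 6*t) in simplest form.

1/(n - 2)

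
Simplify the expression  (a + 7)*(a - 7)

Product of conjugates: (P+Q)(P-Q) = P^2 - Q^2.

a^2 - 49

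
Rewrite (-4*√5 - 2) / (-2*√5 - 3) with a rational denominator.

Multiply numerator and denominator by -3 + 2*√5.
Denominator becomes -11; numerator becomes -34 + 8*√5.

(-8*√5 + 34)/11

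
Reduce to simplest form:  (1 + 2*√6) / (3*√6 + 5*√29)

(-36 - 3*√6 + 5*√29 + 10*√174)/671

Multiply numerator and denominator by -5*√29 + 3*√6.
Denominator becomes -671; numerator becomes -10*√174 - 5*√29 + 3*√6 + 36.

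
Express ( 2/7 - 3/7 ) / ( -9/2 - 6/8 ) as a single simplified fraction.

Numerator: 2/7 - 3/7 = -1/7
Denominator: -9/2 - 6/8 = -21/4
Divide: (-1/7) · (-4/21) = 4/147

4/147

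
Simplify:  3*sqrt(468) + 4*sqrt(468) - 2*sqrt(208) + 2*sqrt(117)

40*sqrt(13)

3*sqrt(468) = 18*sqrt(13); 4*sqrt(468) = 24*sqrt(13); 2*sqrt(208) = 8*sqrt(13); 2*sqrt(117) = 6*sqrt(13)
Combine: (18 + 24 - 8 + 6)·sqrt(13) = 40*sqrt(13)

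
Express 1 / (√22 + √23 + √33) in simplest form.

(-11*√138 + 6*√33 + 16*√23 + 17*√22)/940

Group as (√23 + √33) + √22; multiply by (√23 + √33) - √22, then rationalise the remaining surd.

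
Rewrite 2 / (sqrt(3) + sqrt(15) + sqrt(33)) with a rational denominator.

(-14*sqrt(15) - 30*sqrt(3) + 4*sqrt(165) + 10*sqrt(33))/15

Group as (sqrt(3) + sqrt(33)) + sqrt(15); multiply by (sqrt(3) + sqrt(33)) - sqrt(15), then rationalise the remaining surd.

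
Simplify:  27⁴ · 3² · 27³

27⁴ = 3^12; 3² = 3^2; 27³ = 3^9
Combine exponents: 3^23

3^23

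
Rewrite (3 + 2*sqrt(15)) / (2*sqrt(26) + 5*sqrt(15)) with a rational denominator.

Multiply numerator and denominator by -2*sqrt(26) + 5*sqrt(15).
Denominator becomes 271; numerator becomes -4*sqrt(390) - 6*sqrt(26) + 15*sqrt(15) + 150.

(-4*sqrt(390) - 6*sqrt(26) + 15*sqrt(15) + 150)/271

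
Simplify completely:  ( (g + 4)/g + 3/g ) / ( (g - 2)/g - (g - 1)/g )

-g - 7

Numerator: (g + 4)/g + 3/g = (g + 7)/g
Denominator: (g - 2)/g - (g - 1)/g = -1/g
Divide: ((g + 7)/g) · (-g) = -g - 7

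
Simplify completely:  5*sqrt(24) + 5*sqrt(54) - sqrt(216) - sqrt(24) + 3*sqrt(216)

35*sqrt(6)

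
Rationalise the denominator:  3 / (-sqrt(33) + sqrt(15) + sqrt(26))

(-12*sqrt(33) + 33*sqrt(26) + 66*sqrt(15) + 9*sqrt(1430))/748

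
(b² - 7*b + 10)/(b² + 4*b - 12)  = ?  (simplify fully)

Factor: b² - 7*b + 10 = (b - 5)·(b - 2);  b² + 4*b - 12 = (b - 2)·(b + 6)
Cancel the common factor (b - 2).

(b - 5)/(b + 6)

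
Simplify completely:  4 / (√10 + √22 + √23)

(-16*√1265 + 36*√23 + 44*√22 + 140*√10)/799

Group as (√10 + √22) + √23; multiply by (√10 + √22) - √23, then rationalise the remaining surd.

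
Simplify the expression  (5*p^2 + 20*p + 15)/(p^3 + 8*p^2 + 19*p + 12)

Factor: 5*p^2 + 20*p + 15 = 5*(p + 3)*(p + 1);  p^3 + 8*p^2 + 19*p + 12 = (p + 1)*(p + 4)*(p + 3)
Cancel the common factors (p + 3), (p + 1).

5/(p + 4)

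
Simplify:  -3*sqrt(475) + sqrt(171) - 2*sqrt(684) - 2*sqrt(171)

-30*sqrt(19)

3*sqrt(475) = 15*sqrt(19); sqrt(171) = 3*sqrt(19); 2*sqrt(684) = 12*sqrt(19); 2*sqrt(171) = 6*sqrt(19)
Combine: (-15 + 3 - 12 - 6)·sqrt(19) = -30*sqrt(19)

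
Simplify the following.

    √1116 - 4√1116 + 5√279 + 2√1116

√1116 = 6*√31; 4√1116 = 24*√31; 5√279 = 15*√31; 2√1116 = 12*√31
Combine: (6 - 24 + 15 + 12)·√31 = 9*√31

9*√31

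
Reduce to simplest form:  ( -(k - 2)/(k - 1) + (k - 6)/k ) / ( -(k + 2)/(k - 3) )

(5*k² - 21*k + 18)/(k³ + k² - 2*k)

Numerator: -(k - 2)/(k - 1) + (k - 6)/k = (-5*k + 6)/(k² - k)
Denominator: -(k + 2)/(k - 3) = (-k - 2)/(k - 3)
Divide: ((-5*k + 6)/(k² - k)) · ((k - 3)/(-k - 2)) = (5*k² - 21*k + 18)/(k³ + k² - 2*k)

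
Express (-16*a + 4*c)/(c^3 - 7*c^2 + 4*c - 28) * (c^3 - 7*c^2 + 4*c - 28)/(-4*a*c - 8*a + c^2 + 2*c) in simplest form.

4/(c + 2)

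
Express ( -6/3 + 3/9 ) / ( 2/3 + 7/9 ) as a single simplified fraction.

-15/13

Numerator: -6/3 + 3/9 = -5/3
Denominator: 2/3 + 7/9 = 13/9
Divide: (-5/3) · (9/13) = -15/13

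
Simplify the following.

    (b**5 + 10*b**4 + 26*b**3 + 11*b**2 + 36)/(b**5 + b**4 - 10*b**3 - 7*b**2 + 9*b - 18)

Factor: b**5 + 10*b**4 + 26*b**3 + 11*b**2 + 36 = (b + 2)*(b**2 - b + 1)*(b + 3)*(b + 6);  b**5 + b**4 - 10*b**3 - 7*b**2 + 9*b - 18 = (b + 3)*(b**2 - b + 1)*(b + 2)*(b - 3)
Cancel the common factors (b**2 - b + 1), (b + 3), (b + 2).

(b + 6)/(b - 3)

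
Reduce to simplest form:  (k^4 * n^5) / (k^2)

k^2*n^5

Quotient: k^2 * n^5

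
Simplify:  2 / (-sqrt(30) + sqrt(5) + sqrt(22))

(6*sqrt(30) + 26*sqrt(22) + 94*sqrt(5) + 40*sqrt(33))/431

Group as (sqrt(5) + sqrt(22)) - sqrt(30); multiply by (sqrt(5) + sqrt(22)) + sqrt(30), then rationalise the remaining surd.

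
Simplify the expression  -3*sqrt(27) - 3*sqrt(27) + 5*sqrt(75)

3*sqrt(27) = 9*sqrt(3); 3*sqrt(27) = 9*sqrt(3); 5*sqrt(75) = 25*sqrt(3)
Combine: (-9 - 9 + 25)·sqrt(3) = 7*sqrt(3)

7*sqrt(3)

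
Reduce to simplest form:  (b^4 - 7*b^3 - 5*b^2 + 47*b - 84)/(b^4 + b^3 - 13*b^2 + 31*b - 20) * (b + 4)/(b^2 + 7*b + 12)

(b - 7)/(b^2 + 4*b - 5)

Factor: b^4 - 7*b^3 - 5*b^2 + 47*b - 84 = (b - 7)*(b^2 - 3*b + 4)*(b + 3);  b^4 + b^3 - 13*b^2 + 31*b - 20 = (b - 1)*(b^2 - 3*b + 4)*(b + 5);  b^2 + 7*b + 12 = (b + 3)*(b + 4)
Cancel the common factors (b^2 - 3*b + 4), (b + 3), (b + 4).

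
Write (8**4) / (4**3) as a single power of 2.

2**6

8**4 = 2**12; 4**3 = 2**6
Combine exponents: 2**6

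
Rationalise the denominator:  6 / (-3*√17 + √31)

(-9*√17 - 3*√31)/61

Multiply numerator and denominator by √31 + 3*√17.
Denominator becomes -122; numerator becomes 6*√31 + 18*√17.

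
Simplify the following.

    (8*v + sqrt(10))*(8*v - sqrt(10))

Product of conjugates: (P+Q)(P-Q) = P^2 - Q^2.

64*v^2 - 10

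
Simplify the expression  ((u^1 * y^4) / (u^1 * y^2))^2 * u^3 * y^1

Inside the bracket: y^2
Raise to the power 2: y^4
Multiply by u^3 * y^1: add exponents.

u^3*y^5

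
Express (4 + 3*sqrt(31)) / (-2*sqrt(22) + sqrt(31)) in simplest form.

(-6*sqrt(682) - 93 - 8*sqrt(22) - 4*sqrt(31))/57

Multiply numerator and denominator by sqrt(31) + 2*sqrt(22).
Denominator becomes -57; numerator becomes 4*sqrt(31) + 8*sqrt(22) + 93 + 6*sqrt(682).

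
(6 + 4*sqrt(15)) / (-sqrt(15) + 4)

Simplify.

84 + 22*sqrt(15)

Multiply numerator and denominator by sqrt(15) + 4.
Denominator becomes 1; numerator becomes 84 + 22*sqrt(15).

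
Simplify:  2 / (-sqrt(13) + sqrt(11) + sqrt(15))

Group as (sqrt(11) + sqrt(15)) - sqrt(13); multiply by (sqrt(11) + sqrt(15)) + sqrt(13), then rationalise the remaining surd.

(-26*sqrt(13) + 18*sqrt(15) + 34*sqrt(11) + 4*sqrt(2145))/491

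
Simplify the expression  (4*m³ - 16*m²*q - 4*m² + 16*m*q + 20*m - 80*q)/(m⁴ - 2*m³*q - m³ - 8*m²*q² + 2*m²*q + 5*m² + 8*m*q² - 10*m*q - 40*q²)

Factor: 4*m³ - 16*m²*q - 4*m² + 16*m*q + 20*m - 80*q = 4·(m² - m + 5)·(m - 4*q);  m⁴ - 2*m³*q - m³ - 8*m²*q² + 2*m²*q + 5*m² + 8*m*q² - 10*m*q - 40*q² = (m + 2*q)·(m² - m + 5)·(m - 4*q)
Cancel the common factors (m² - m + 5), (m - 4*q).

4/(m + 2*q)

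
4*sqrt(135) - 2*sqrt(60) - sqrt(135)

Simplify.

4*sqrt(135) = 12*sqrt(15); 2*sqrt(60) = 4*sqrt(15); sqrt(135) = 3*sqrt(15)
Combine: (12 - 4 - 3)·sqrt(15) = 5*sqrt(15)

5*sqrt(15)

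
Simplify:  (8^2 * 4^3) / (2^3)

2^9

8^2 = 2^6; 4^3 = 2^6; 2^3 = 2^3
Combine exponents: 2^9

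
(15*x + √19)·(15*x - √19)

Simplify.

225*x² - 19

Difference of squares with P = 15*x, Q = √19.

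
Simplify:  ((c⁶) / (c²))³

c^12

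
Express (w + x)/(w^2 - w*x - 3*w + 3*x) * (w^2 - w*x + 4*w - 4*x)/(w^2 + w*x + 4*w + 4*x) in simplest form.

Factor: w^2 - w*x - 3*w + 3*x = (w - 3)*(w - x);  w^2 - w*x + 4*w - 4*x = (w + 4)*(w - x);  w^2 + w*x + 4*w + 4*x = (w + 4)*(w + x)
Cancel the common factors (w - x), (w + 4), (w + x).

1/(w - 3)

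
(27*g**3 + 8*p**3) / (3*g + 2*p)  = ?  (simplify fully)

9*g**2 - 6*g*p + 4*p**2

Apply the sum-of-cubes factorisation and cancel (3*g + 2*p).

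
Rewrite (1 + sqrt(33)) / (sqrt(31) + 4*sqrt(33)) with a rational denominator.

(-sqrt(1023) - sqrt(31) + 4*sqrt(33) + 132)/497

Multiply numerator and denominator by -sqrt(31) + 4*sqrt(33).
Denominator becomes 497; numerator becomes -sqrt(1023) - sqrt(31) + 4*sqrt(33) + 132.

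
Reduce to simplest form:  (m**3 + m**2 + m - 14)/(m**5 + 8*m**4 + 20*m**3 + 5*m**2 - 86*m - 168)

Factor: m**3 + m**2 + m - 14 = (m - 2)*(m**2 + 3*m + 7);  m**5 + 8*m**4 + 20*m**3 + 5*m**2 - 86*m - 168 = (m - 2)*(m**2 + 3*m + 7)*(m + 3)*(m + 4)
Cancel the common factors (m**2 + 3*m + 7), (m - 2).

1/(m**2 + 7*m + 12)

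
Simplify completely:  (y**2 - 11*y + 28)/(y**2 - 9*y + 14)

Factor: y**2 - 11*y + 28 = (y - 4)*(y - 7);  y**2 - 9*y + 14 = (y - 2)*(y - 7)
Cancel the common factor (y - 7).

(y - 4)/(y - 2)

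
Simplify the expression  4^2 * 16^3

4^2 = 2^4; 16^3 = 2^12
Combine exponents: 2^16

2^16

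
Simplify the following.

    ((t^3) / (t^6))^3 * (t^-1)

t^(-10)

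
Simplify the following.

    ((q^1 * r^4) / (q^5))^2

Inside the bracket: (q^-4) * r^4
Raise to the power 2: (q^-8) * r^8

r^8/q^8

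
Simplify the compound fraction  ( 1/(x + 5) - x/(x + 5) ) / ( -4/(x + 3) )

(x**2 + 2*x - 3)/(4*x + 20)

Numerator: 1/(x + 5) - x/(x + 5) = (-x + 1)/(x + 5)
Denominator: -4/(x + 3) = -4/(x + 3)
Divide: ((-x + 1)/(x + 5)) · (-x/4 - 3/4) = (x**2 + 2*x - 3)/(4*x + 20)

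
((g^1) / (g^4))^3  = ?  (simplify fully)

Inside the bracket: (g^-3)
Raise to the power 3: (g^-9)

g^(-9)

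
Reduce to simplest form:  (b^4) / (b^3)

b

Quotient: b^1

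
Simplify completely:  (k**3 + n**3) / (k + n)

k**2 - k*n + n**2

Apply the sum-of-cubes factorisation and cancel (k + n).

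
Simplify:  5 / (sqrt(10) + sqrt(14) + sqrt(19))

Group as (sqrt(10) + sqrt(14)) + sqrt(19); multiply by (sqrt(10) + sqrt(14)) - sqrt(19), then rationalise the remaining surd.

(-4*sqrt(665) + 5*sqrt(19) + 15*sqrt(14) + 23*sqrt(10))/107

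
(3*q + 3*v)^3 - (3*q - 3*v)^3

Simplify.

54*v*(3*q^2 + v^2)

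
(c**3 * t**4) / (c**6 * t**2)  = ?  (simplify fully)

t**2/c**3

Quotient: (c**-3) * t**2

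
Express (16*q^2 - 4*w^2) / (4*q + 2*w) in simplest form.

4*q - 2*w

Factor (4*q)^2 - (2*w)^2 and cancel (4*q + 2*w).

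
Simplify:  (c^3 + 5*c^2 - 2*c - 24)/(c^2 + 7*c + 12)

Factor: c^3 + 5*c^2 - 2*c - 24 = (c + 3)*(c - 2)*(c + 4);  c^2 + 7*c + 12 = (c + 4)*(c + 3)
Cancel the common factors (c + 3), (c + 4).

c - 2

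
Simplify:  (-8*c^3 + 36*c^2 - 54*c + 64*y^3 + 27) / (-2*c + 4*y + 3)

(4*y)^3 - (2*c - 3)^3 = (-2*c + 4*y + 3)(4*c^2 + 8*c*y - 12*c + 16*y^2 - 12*y + 9).

4*c^2 + 8*c*y - 12*c + 16*y^2 - 12*y + 9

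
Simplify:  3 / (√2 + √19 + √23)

Group as (√2 + √23) + √19; multiply by (√2 + √23) - √19, then rationalise the remaining surd.

(-3*√874 - 3*√23 + 9*√19 + 60*√2)/74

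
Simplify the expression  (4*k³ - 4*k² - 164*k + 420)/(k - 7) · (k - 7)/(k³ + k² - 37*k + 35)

Factor: 4*k³ - 4*k² - 164*k + 420 = 4·(k - 5)·(k - 3)·(k + 7);  k³ + k² - 37*k + 35 = (k + 7)·(k - 5)·(k - 1)
Cancel the common factors (k + 7), (k - 7), (k - 5).

(4*k - 12)/(k - 1)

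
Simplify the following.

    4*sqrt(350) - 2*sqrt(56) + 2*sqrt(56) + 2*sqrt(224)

28*sqrt(14)

4*sqrt(350) = 20*sqrt(14); 2*sqrt(56) = 4*sqrt(14); 2*sqrt(56) = 4*sqrt(14); 2*sqrt(224) = 8*sqrt(14)
Combine: (20 - 4 + 4 + 8)·sqrt(14) = 28*sqrt(14)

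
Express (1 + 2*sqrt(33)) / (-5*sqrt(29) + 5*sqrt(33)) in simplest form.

(sqrt(29) + sqrt(33) + 2*sqrt(957) + 66)/20

Multiply numerator and denominator by 5*sqrt(29) + 5*sqrt(33).
Denominator becomes 100; numerator becomes 5*sqrt(29) + 5*sqrt(33) + 10*sqrt(957) + 330.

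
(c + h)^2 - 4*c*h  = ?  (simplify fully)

(c - h)^2

Expand the square and combine the 4*c*h term.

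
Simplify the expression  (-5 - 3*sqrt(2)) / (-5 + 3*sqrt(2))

Multiply numerator and denominator by -5 - 3*sqrt(2).
Denominator becomes 7; numerator becomes 30*sqrt(2) + 43.

(3*sqrt(2) + 5)**2/7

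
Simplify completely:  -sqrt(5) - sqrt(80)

-5*sqrt(5)

sqrt(5) = sqrt(5); sqrt(80) = 4*sqrt(5)
Combine: (-1 - 4)·sqrt(5) = -5*sqrt(5)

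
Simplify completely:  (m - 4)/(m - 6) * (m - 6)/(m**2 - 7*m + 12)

1/(m - 3)

Factor: m**2 - 7*m + 12 = (m - 4)*(m - 3)
Cancel the common factors (m - 4), (m - 6).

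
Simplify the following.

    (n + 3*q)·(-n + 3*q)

Product of conjugates: (P+Q)(P-Q) = P^2 - Q^2.

-n² + 9*q²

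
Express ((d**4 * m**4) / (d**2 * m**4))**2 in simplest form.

d**4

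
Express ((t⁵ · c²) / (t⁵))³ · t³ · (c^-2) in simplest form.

c⁴*t³

Inside the bracket: c²
Raise to the power 3: c⁶
Multiply by t³ · (c^-2): add exponents.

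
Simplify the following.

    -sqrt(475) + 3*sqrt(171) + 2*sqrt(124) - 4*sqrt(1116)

sqrt(475) = 5*sqrt(19); 3*sqrt(171) = 9*sqrt(19); 2*sqrt(124) = 4*sqrt(31); 4*sqrt(1116) = 24*sqrt(31)

-20*sqrt(31) + 4*sqrt(19)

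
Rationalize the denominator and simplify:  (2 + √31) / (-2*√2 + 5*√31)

Multiply numerator and denominator by 2*√2 + 5*√31.
Denominator becomes 767; numerator becomes 4*√2 + 2*√62 + 10*√31 + 155.

(4*√2 + 2*√62 + 10*√31 + 155)/767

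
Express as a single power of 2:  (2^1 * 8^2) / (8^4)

2^(-5)

2^1 = 2^1; 8^2 = 2^6; 8^4 = 2^12
Combine exponents: 2^(-5)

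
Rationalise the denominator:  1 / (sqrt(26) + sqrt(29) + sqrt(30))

(-4*sqrt(5655) + 25*sqrt(30) + 27*sqrt(29) + 33*sqrt(26))/2391

Group as (sqrt(26) + sqrt(29)) + sqrt(30); multiply by (sqrt(26) + sqrt(29)) - sqrt(30), then rationalise the remaining surd.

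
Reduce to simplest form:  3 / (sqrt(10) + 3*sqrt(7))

(-3*sqrt(10) + 9*sqrt(7))/53

Multiply numerator and denominator by -3*sqrt(7) + sqrt(10).
Denominator becomes -53; numerator becomes -9*sqrt(7) + 3*sqrt(10).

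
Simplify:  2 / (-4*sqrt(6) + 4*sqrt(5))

(-sqrt(6) - sqrt(5))/2

Multiply numerator and denominator by 4*sqrt(5) + 4*sqrt(6).
Denominator becomes -16; numerator becomes 8*sqrt(5) + 8*sqrt(6).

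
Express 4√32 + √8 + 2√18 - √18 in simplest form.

4√32 = 16*√2; √8 = 2*√2; 2√18 = 6*√2; √18 = 3*√2
Combine: (16 + 2 + 6 - 3)·√2 = 21*√2

21*√2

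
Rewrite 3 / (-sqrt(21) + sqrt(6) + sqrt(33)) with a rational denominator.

(-3*sqrt(21) - sqrt(33) + 8*sqrt(6) + sqrt(462))/26

Group as (sqrt(6) + sqrt(33)) - sqrt(21); multiply by (sqrt(6) + sqrt(33)) + sqrt(21), then rationalise the remaining surd.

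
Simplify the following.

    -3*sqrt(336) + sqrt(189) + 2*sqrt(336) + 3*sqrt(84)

3*sqrt(336) = 12*sqrt(21); sqrt(189) = 3*sqrt(21); 2*sqrt(336) = 8*sqrt(21); 3*sqrt(84) = 6*sqrt(21)
Combine: (-12 + 3 + 8 + 6)·sqrt(21) = 5*sqrt(21)

5*sqrt(21)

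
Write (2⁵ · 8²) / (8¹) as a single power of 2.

2^8

2⁵ = 2^5; 8² = 2^6; 8¹ = 2^3
Combine exponents: 2^8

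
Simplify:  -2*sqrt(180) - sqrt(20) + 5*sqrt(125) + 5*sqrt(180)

41*sqrt(5)

2*sqrt(180) = 12*sqrt(5); sqrt(20) = 2*sqrt(5); 5*sqrt(125) = 25*sqrt(5); 5*sqrt(180) = 30*sqrt(5)
Combine: (-12 - 2 + 25 + 30)·sqrt(5) = 41*sqrt(5)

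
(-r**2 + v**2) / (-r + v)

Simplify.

Difference of squares: factor out (-r + v).

r + v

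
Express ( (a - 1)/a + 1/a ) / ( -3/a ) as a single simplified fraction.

Numerator: (a - 1)/a + 1/a = 1
Denominator: -3/a = -3/a
Divide: (1) · (-a/3) = -a/3

-a/3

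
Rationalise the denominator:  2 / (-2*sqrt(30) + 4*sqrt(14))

(sqrt(30) + 2*sqrt(14))/26

Multiply numerator and denominator by 2*sqrt(30) + 4*sqrt(14).
Denominator becomes 104; numerator becomes 4*sqrt(30) + 8*sqrt(14).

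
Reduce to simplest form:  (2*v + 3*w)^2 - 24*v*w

(2*v - 3*w)^2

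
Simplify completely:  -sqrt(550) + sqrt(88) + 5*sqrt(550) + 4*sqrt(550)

42*sqrt(22)

sqrt(550) = 5*sqrt(22); sqrt(88) = 2*sqrt(22); 5*sqrt(550) = 25*sqrt(22); 4*sqrt(550) = 20*sqrt(22)
Combine: (-5 + 2 + 25 + 20)·sqrt(22) = 42*sqrt(22)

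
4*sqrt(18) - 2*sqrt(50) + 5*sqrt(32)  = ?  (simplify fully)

22*sqrt(2)

4*sqrt(18) = 12*sqrt(2); 2*sqrt(50) = 10*sqrt(2); 5*sqrt(32) = 20*sqrt(2)
Combine: (12 - 10 + 20)·sqrt(2) = 22*sqrt(2)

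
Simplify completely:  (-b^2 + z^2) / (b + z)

Difference of squares: factor out (b + z).

-b + z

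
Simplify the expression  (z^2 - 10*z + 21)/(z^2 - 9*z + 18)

Factor: z^2 - 10*z + 21 = (z - 7)*(z - 3);  z^2 - 9*z + 18 = (z - 3)*(z - 6)
Cancel the common factor (z - 3).

(z - 7)/(z - 6)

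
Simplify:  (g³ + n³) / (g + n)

g² - g*n + n²

g^3 + n^3 = (g + n)(g² - g*n + n²).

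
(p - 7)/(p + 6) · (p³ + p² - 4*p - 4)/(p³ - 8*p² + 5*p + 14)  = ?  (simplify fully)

(p + 2)/(p + 6)

Factor: p³ + p² - 4*p - 4 = (p + 1)·(p - 2)·(p + 2);  p³ - 8*p² + 5*p + 14 = (p + 1)·(p - 2)·(p - 7)
Cancel the common factors (p - 2), (p + 1), (p - 7).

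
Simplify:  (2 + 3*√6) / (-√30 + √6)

Multiply numerator and denominator by √6 + √30.
Denominator becomes -24; numerator becomes 2*√6 + 2*√30 + 18 + 18*√5.

(-9*√5 - 9 - √30 - √6)/12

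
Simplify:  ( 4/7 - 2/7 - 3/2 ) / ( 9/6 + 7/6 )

-51/112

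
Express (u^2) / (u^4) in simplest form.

u^(-2)

Quotient: (u^-2)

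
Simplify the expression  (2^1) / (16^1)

2^(-3)

2^1 = 2^1; 16^1 = 2^4
Combine exponents: 2^(-3)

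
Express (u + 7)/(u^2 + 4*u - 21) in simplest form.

1/(u - 3)

Factor: u^2 + 4*u - 21 = (u + 7)*(u - 3)
Cancel the common factor (u + 7).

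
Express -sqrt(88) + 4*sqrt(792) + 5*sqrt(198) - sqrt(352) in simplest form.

33*sqrt(22)

sqrt(88) = 2*sqrt(22); 4*sqrt(792) = 24*sqrt(22); 5*sqrt(198) = 15*sqrt(22); sqrt(352) = 4*sqrt(22)
Combine: (-2 + 24 + 15 - 4)·sqrt(22) = 33*sqrt(22)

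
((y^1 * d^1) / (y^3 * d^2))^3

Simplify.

1/(d^3*y^6)

Inside the bracket: (y^-2) * (d^-1)
Raise to the power 3: (y^-6) * (d^-3)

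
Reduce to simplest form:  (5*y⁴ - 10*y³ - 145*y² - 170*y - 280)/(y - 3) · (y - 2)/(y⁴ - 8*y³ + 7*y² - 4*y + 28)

Factor: 5*y⁴ - 10*y³ - 145*y² - 170*y - 280 = 5·(y² + y + 2)·(y - 7)·(y + 4);  y⁴ - 8*y³ + 7*y² - 4*y + 28 = (y - 7)·(y² + y + 2)·(y - 2)
Cancel the common factors (y² + y + 2), (y - 2), (y - 7).

(5*y + 20)/(y - 3)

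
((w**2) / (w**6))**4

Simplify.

w**(-16)

Inside the bracket: (w**-4)
Raise to the power 4: (w**-16)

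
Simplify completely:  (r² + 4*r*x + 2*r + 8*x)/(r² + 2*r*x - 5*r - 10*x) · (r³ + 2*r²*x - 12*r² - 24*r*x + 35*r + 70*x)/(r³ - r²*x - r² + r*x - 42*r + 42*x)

(-r² - 4*r*x - 2*r - 8*x)/(-r² + r*x - 6*r + 6*x)

Factor: r² + 4*r*x + 2*r + 8*x = (r + 4*x)·(r + 2);  r² + 2*r*x - 5*r - 10*x = (r + 2*x)·(r - 5);  r³ + 2*r²*x - 12*r² - 24*r*x + 35*r + 70*x = (r - 5)·(r + 2*x)·(r - 7);  r³ - r²*x - r² + r*x - 42*r + 42*x = (r + 6)·(r - 7)·(r - x)
Cancel the common factors (r + 2*x), (r - 7), (r - 5).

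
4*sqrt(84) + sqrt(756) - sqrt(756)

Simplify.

8*sqrt(21)

4*sqrt(84) = 8*sqrt(21); sqrt(756) = 6*sqrt(21); sqrt(756) = 6*sqrt(21)
Combine: (8 + 6 - 6)·sqrt(21) = 8*sqrt(21)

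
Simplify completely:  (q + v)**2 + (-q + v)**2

2*q**2 + 2*v**2

Write as f(v,q) + f(v,-q) and expand.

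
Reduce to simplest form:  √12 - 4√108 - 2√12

-26*√3

√12 = 2*√3; 4√108 = 24*√3; 2√12 = 4*√3
Combine: (2 - 24 - 4)·√3 = -26*√3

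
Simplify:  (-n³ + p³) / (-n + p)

Factor as (a-b)(a^2+ab+b^2) with a=p, b=n.

n² + n*p + p²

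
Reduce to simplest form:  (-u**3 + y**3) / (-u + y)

y**3 - u**3 = (-u + y)(u**2 + u*y + y**2).

u**2 + u*y + y**2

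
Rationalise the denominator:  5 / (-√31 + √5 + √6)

Group as (√5 + √6) - √31; multiply by (√5 + √6) + √31, then rationalise the remaining surd.

(-10*√31 - 15*√6 - 16*√5 - √930)/28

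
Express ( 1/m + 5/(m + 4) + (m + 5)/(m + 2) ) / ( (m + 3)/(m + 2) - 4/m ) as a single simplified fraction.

Numerator: 1/m + 5/(m + 4) + (m + 5)/(m + 2) = (m^3 + 15*m^2 + 36*m + 8)/(m^3 + 6*m^2 + 8*m)
Denominator: (m + 3)/(m + 2) - 4/m = (m^2 - m - 8)/(m^2 + 2*m)
Divide: ((m^3 + 15*m^2 + 36*m + 8)/(m^3 + 6*m^2 + 8*m)) · ((m^2 + 2*m)/(m^2 - m - 8)) = (m^3 + 15*m^2 + 36*m + 8)/(m^3 + 3*m^2 - 12*m - 32)

(m^3 + 15*m^2 + 36*m + 8)/(m^3 + 3*m^2 - 12*m - 32)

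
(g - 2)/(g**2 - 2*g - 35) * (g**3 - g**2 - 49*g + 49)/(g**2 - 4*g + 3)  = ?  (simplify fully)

(g**2 + 5*g - 14)/(g**2 + 2*g - 15)

Factor: g**2 - 2*g - 35 = (g - 7)*(g + 5);  g**3 - g**2 - 49*g + 49 = (g - 1)*(g + 7)*(g - 7);  g**2 - 4*g + 3 = (g - 3)*(g - 1)
Cancel the common factors (g - 7), (g - 1).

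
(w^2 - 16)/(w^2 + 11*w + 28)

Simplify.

(w - 4)/(w + 7)

Factor: w^2 - 16 = (w + 4)*(w - 4);  w^2 + 11*w + 28 = (w + 7)*(w + 4)
Cancel the common factor (w + 4).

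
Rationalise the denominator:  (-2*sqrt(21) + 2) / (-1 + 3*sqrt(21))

(-31 + sqrt(21))/47

Multiply numerator and denominator by -3*sqrt(21) - 1.
Denominator becomes -188; numerator becomes -4*sqrt(21) + 124.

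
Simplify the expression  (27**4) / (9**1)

3**10

27**4 = 3**12; 9**1 = 3**2
Combine exponents: 3**10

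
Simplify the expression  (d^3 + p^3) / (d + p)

Apply the sum-of-cubes factorisation and cancel (d + p).

d^2 - d*p + p^2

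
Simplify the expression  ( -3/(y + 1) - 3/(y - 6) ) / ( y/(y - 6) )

Numerator: -3/(y + 1) - 3/(y - 6) = (-6*y + 15)/(y**2 - 5*y - 6)
Denominator: y/(y - 6) = y/(y - 6)
Divide: ((-6*y + 15)/(y**2 - 5*y - 6)) · ((y - 6)/y) = (-6*y + 15)/(y**2 + y)

(-6*y + 15)/(y**2 + y)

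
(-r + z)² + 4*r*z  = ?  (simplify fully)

After expansion: r² + 2*r*z + z² — a perfect-square trinomial.

(r + z)²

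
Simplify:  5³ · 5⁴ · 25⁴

5³ = 5^3; 5⁴ = 5^4; 25⁴ = 5^8
Combine exponents: 5^15

5^15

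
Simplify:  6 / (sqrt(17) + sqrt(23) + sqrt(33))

(-4*sqrt(12903) + 14*sqrt(33) + 54*sqrt(23) + 78*sqrt(17))/505

Group as (sqrt(17) + sqrt(33)) + sqrt(23); multiply by (sqrt(17) + sqrt(33)) - sqrt(23), then rationalise the remaining surd.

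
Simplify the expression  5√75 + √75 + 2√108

42*√3

5√75 = 25*√3; √75 = 5*√3; 2√108 = 12*√3
Combine: (25 + 5 + 12)·√3 = 42*√3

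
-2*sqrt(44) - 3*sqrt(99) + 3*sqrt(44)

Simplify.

-7*sqrt(11)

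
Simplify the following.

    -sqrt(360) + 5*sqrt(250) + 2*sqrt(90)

sqrt(360) = 6*sqrt(10); 5*sqrt(250) = 25*sqrt(10); 2*sqrt(90) = 6*sqrt(10)
Combine: (-6 + 25 + 6)·sqrt(10) = 25*sqrt(10)

25*sqrt(10)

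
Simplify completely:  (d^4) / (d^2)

d^2

Quotient: d^2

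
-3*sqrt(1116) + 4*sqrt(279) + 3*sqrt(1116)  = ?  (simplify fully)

12*sqrt(31)

3*sqrt(1116) = 18*sqrt(31); 4*sqrt(279) = 12*sqrt(31); 3*sqrt(1116) = 18*sqrt(31)
Combine: (-18 + 12 + 18)·sqrt(31) = 12*sqrt(31)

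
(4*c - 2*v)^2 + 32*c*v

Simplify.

4*(2*c + v)^2

Expanding gives 16*c^2 + 16*c*v + 4*v^2, a perfect square.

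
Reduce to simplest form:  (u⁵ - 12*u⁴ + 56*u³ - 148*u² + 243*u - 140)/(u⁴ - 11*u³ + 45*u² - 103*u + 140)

u - 1

Factor: u⁵ - 12*u⁴ + 56*u³ - 148*u² + 243*u - 140 = (u - 5)·(u² - 2*u + 7)·(u - 1)·(u - 4);  u⁴ - 11*u³ + 45*u² - 103*u + 140 = (u² - 2*u + 7)·(u - 5)·(u - 4)
Cancel the common factors (u² - 2*u + 7), (u - 4), (u - 5).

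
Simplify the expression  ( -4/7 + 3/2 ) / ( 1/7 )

13/2

Numerator: -4/7 + 3/2 = 13/14
Denominator: 1/7 = 1/7
Divide: (13/14) · (7) = 13/2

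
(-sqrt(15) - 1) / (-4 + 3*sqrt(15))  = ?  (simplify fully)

(-7 - sqrt(15))/17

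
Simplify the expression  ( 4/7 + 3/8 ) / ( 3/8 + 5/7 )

Numerator: 4/7 + 3/8 = 53/56
Denominator: 3/8 + 5/7 = 61/56
Divide: (53/56) · (56/61) = 53/61

53/61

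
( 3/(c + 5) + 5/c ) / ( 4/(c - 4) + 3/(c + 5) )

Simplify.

(8*c^2 - 7*c - 100)/(7*c^2 + 8*c)

Numerator: 3/(c + 5) + 5/c = (8*c + 25)/(c^2 + 5*c)
Denominator: 4/(c - 4) + 3/(c + 5) = (7*c + 8)/(c^2 + c - 20)
Divide: ((8*c + 25)/(c^2 + 5*c)) · ((c^2 + c - 20)/(7*c + 8)) = (8*c^2 - 7*c - 100)/(7*c^2 + 8*c)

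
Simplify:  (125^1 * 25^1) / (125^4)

5^(-7)

125^1 = 5^3; 25^1 = 5^2; 125^4 = 5^12
Combine exponents: 5^(-7)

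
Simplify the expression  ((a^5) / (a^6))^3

a^(-3)

Inside the bracket: (a^-1)
Raise to the power 3: (a^-3)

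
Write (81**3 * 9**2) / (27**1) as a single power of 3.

81**3 = 3**12; 9**2 = 3**4; 27**1 = 3**3
Combine exponents: 3**13

3**13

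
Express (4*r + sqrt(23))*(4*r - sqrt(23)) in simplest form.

16*r^2 - 23

Difference of squares with P = 4*r, Q = sqrt(23).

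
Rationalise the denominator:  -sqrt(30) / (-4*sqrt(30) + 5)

(sqrt(30) + 24)/91

Multiply numerator and denominator by 5 + 4*sqrt(30).
Denominator becomes -455; numerator becomes -120 - 5*sqrt(30).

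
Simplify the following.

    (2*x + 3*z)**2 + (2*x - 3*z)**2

Write as f((2*x),(3*z)) + f((2*x),-(3*z)) and expand.

8*x**2 + 18*z**2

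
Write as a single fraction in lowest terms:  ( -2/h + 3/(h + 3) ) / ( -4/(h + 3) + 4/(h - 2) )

(h**2 - 8*h + 12)/(20*h)

Numerator: -2/h + 3/(h + 3) = (h - 6)/(h**2 + 3*h)
Denominator: -4/(h + 3) + 4/(h - 2) = 20/(h**2 + h - 6)
Divide: ((h - 6)/(h**2 + 3*h)) · (h**2/20 + h/20 - 3/10) = (h**2 - 8*h + 12)/(20*h)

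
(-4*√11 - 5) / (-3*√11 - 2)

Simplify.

(7*√11 + 122)/95

Multiply numerator and denominator by -2 + 3*√11.
Denominator becomes -95; numerator becomes -122 - 7*√11.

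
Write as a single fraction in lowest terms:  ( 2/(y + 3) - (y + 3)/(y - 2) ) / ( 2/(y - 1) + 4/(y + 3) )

(-y^3 - 3*y^2 - 9*y + 13)/(6*y^2 - 10*y - 4)

Numerator: 2/(y + 3) - (y + 3)/(y - 2) = (-y^2 - 4*y - 13)/(y^2 + y - 6)
Denominator: 2/(y - 1) + 4/(y + 3) = (6*y + 2)/(y^2 + 2*y - 3)
Divide: ((-y^2 - 4*y - 13)/(y^2 + y - 6)) · ((y^2 + 2*y - 3)/(6*y + 2)) = (-y^3 - 3*y^2 - 9*y + 13)/(6*y^2 - 10*y - 4)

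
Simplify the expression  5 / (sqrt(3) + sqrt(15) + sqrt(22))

Group as (sqrt(3) + sqrt(15)) + sqrt(22); multiply by (sqrt(3) + sqrt(15)) - sqrt(22), then rationalise the remaining surd.

(-15*sqrt(110) - 10*sqrt(22) + 25*sqrt(15) + 85*sqrt(3))/82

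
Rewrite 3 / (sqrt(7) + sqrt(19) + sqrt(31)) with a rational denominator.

(-2*sqrt(4123) - 5*sqrt(31) + 19*sqrt(19) + 43*sqrt(7))/169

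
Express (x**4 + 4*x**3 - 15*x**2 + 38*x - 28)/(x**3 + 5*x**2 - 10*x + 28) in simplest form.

Factor: x**4 + 4*x**3 - 15*x**2 + 38*x - 28 = (x + 7)*(x**2 - 2*x + 4)*(x - 1);  x**3 + 5*x**2 - 10*x + 28 = (x + 7)*(x**2 - 2*x + 4)
Cancel the common factors (x**2 - 2*x + 4), (x + 7).

x - 1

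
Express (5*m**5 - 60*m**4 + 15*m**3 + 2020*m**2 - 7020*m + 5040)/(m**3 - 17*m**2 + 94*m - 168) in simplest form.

Factor: 5*m**5 - 60*m**4 + 15*m**3 + 2020*m**2 - 7020*m + 5040 = 5*(m - 4)*(m + 6)*(m - 6)*(m - 1)*(m - 7);  m**3 - 17*m**2 + 94*m - 168 = (m - 4)*(m - 7)*(m - 6)
Cancel the common factors (m - 4), (m - 7), (m - 6).

5*m**2 + 25*m - 30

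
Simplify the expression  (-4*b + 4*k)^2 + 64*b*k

16*(b + k)^2

Expanding gives 16*b^2 + 32*b*k + 16*k^2, a perfect square.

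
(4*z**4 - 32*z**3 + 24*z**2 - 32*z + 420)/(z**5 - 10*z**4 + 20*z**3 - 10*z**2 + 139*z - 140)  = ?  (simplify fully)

(4*z - 12)/(z**2 - 5*z + 4)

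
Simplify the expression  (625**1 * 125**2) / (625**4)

5**(-6)

625**1 = 5**4; 125**2 = 5**6; 625**4 = 5**16
Combine exponents: 5**(-6)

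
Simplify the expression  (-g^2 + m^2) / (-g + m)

Difference of squares: factor out (-g + m).

g + m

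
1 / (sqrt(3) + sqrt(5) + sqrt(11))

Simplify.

Group as (sqrt(5) + sqrt(11)) + sqrt(3); multiply by (sqrt(5) + sqrt(11)) - sqrt(3), then rationalise the remaining surd.

(-2*sqrt(165) - 3*sqrt(11) + 9*sqrt(5) + 13*sqrt(3))/51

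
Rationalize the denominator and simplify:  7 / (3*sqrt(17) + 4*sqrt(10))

Multiply numerator and denominator by -4*sqrt(10) + 3*sqrt(17).
Denominator becomes -7; numerator becomes -28*sqrt(10) + 21*sqrt(17).

-3*sqrt(17) + 4*sqrt(10)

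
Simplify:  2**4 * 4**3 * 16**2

2**18

2**4 = 2**4; 4**3 = 2**6; 16**2 = 2**8
Combine exponents: 2**18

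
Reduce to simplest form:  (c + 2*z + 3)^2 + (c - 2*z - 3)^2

Binomially expand both and collect terms in c, (2*z + 3).

2*c^2 + 8*z^2 + 24*z + 18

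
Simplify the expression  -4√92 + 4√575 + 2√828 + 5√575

4√92 = 8*√23; 4√575 = 20*√23; 2√828 = 12*√23; 5√575 = 25*√23
Combine: (-8 + 20 + 12 + 25)·√23 = 49*√23

49*√23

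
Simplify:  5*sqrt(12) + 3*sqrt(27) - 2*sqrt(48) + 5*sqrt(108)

41*sqrt(3)

5*sqrt(12) = 10*sqrt(3); 3*sqrt(27) = 9*sqrt(3); 2*sqrt(48) = 8*sqrt(3); 5*sqrt(108) = 30*sqrt(3)
Combine: (10 + 9 - 8 + 30)·sqrt(3) = 41*sqrt(3)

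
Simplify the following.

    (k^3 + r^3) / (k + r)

k^2 - k*r + r^2

Apply the sum-of-cubes factorisation and cancel (k + r).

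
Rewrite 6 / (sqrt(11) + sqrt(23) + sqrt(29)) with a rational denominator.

Group as (sqrt(11) + sqrt(29)) + sqrt(23); multiply by (sqrt(11) + sqrt(29)) - sqrt(23), then rationalise the remaining surd.

(-4*sqrt(7337) + 10*sqrt(29) + 34*sqrt(23) + 82*sqrt(11))/329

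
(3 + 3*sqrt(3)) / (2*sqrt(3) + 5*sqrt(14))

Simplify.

(-18 - 6*sqrt(3) + 15*sqrt(14) + 15*sqrt(42))/338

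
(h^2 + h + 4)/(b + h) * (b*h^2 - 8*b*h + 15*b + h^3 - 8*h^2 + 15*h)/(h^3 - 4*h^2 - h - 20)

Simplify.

Factor: b*h^2 - 8*b*h + 15*b + h^3 - 8*h^2 + 15*h = (b + h)*(h - 3)*(h - 5);  h^3 - 4*h^2 - h - 20 = (h - 5)*(h^2 + h + 4)
Cancel the common factors (h^2 + h + 4), (h - 5), (b + h).

h - 3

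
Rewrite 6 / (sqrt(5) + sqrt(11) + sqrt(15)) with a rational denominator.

(-20*sqrt(33) + 2*sqrt(15) + 18*sqrt(11) + 42*sqrt(5))/73

Group as (sqrt(11) + sqrt(15)) + sqrt(5); multiply by (sqrt(11) + sqrt(15)) - sqrt(5), then rationalise the remaining surd.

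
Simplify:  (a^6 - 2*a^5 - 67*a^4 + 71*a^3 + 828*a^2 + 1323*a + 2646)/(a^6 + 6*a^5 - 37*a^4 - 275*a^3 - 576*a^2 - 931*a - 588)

Factor: a^6 - 2*a^5 - 67*a^4 + 71*a^3 + 828*a^2 + 1323*a + 2646 = (a + 3)*(a^2 + a + 3)*(a - 6)*(a + 7)*(a - 7);  a^6 + 6*a^5 - 37*a^4 - 275*a^3 - 576*a^2 - 931*a - 588 = (a^2 + a + 3)*(a - 7)*(a + 4)*(a + 7)*(a + 1)
Cancel the common factors (a^2 + a + 3), (a + 7), (a - 7).

(a^2 - 3*a - 18)/(a^2 + 5*a + 4)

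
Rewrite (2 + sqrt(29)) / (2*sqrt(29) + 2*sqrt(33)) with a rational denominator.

Multiply numerator and denominator by -2*sqrt(33) + 2*sqrt(29).
Denominator becomes -16; numerator becomes -2*sqrt(957) - 4*sqrt(33) + 4*sqrt(29) + 58.

(-29 - 2*sqrt(29) + 2*sqrt(33) + sqrt(957))/8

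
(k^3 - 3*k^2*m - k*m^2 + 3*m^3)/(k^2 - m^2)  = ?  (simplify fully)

k - 3*m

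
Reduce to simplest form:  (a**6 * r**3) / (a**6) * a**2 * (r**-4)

a**2/r

Quotient: r**3
Multiply by a**2 * (r**-4): add exponents.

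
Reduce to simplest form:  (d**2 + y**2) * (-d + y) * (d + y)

Pair the conjugate factors: (y+d)(y-d) = -d**2 + y**2, then repeat with the next factor.

-d**4 + y**4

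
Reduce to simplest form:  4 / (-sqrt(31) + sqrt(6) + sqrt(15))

(10*sqrt(31) + 22*sqrt(15) + 40*sqrt(6) + 6*sqrt(310))/65

Group as (sqrt(6) + sqrt(15)) - sqrt(31); multiply by (sqrt(6) + sqrt(15)) + sqrt(31), then rationalise the remaining surd.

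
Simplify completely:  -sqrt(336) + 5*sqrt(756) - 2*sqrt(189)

sqrt(336) = 4*sqrt(21); 5*sqrt(756) = 30*sqrt(21); 2*sqrt(189) = 6*sqrt(21)
Combine: (-4 + 30 - 6)·sqrt(21) = 20*sqrt(21)

20*sqrt(21)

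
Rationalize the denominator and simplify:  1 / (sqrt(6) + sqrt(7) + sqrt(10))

(-4*sqrt(105) + 3*sqrt(10) + 9*sqrt(7) + 11*sqrt(6))/159

Group as (sqrt(6) + sqrt(7)) + sqrt(10); multiply by (sqrt(6) + sqrt(7)) - sqrt(10), then rationalise the remaining surd.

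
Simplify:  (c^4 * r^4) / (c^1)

c^3*r^4

Quotient: c^3 * r^4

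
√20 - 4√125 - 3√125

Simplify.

-33*√5

√20 = 2*√5; 4√125 = 20*√5; 3√125 = 15*√5
Combine: (2 - 20 - 15)·√5 = -33*√5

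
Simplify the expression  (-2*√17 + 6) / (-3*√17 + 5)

(-√17 + 9)/16

Multiply numerator and denominator by 5 + 3*√17.
Denominator becomes -128; numerator becomes -72 + 8*√17.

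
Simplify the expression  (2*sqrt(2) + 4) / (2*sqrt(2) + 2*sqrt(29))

(-2*sqrt(2) - 2 + sqrt(58) + 2*sqrt(29))/27

Multiply numerator and denominator by -2*sqrt(29) + 2*sqrt(2).
Denominator becomes -108; numerator becomes -8*sqrt(29) - 4*sqrt(58) + 8 + 8*sqrt(2).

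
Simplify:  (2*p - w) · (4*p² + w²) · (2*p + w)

16*p⁴ - w⁴

Telescope via difference of squares: ((2*p)+w)((2*p)-w) = 4*p² - w², then repeat with the next factor.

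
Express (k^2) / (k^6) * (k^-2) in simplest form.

k^(-6)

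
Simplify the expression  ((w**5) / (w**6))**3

w**(-3)

Inside the bracket: (w**-1)
Raise to the power 3: (w**-3)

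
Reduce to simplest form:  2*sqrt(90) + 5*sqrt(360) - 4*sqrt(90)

24*sqrt(10)

2*sqrt(90) = 6*sqrt(10); 5*sqrt(360) = 30*sqrt(10); 4*sqrt(90) = 12*sqrt(10)
Combine: (6 + 30 - 12)·sqrt(10) = 24*sqrt(10)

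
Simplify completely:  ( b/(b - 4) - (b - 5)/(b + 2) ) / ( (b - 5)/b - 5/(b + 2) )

(11*b² - 20*b)/(b³ - 12*b² + 22*b + 40)

Numerator: b/(b - 4) - (b - 5)/(b + 2) = (11*b - 20)/(b² - 2*b - 8)
Denominator: (b - 5)/b - 5/(b + 2) = (b² - 8*b - 10)/(b² + 2*b)
Divide: ((11*b - 20)/(b² - 2*b - 8)) · ((b² + 2*b)/(b² - 8*b - 10)) = (11*b² - 20*b)/(b³ - 12*b² + 22*b + 40)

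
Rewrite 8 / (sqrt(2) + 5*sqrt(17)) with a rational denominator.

Multiply numerator and denominator by -5*sqrt(17) + sqrt(2).
Denominator becomes -423; numerator becomes -40*sqrt(17) + 8*sqrt(2).

(-8*sqrt(2) + 40*sqrt(17))/423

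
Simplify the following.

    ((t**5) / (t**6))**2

Inside the bracket: (t**-1)
Raise to the power 2: (t**-2)

t**(-2)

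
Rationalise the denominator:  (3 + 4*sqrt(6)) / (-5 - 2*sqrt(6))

Multiply numerator and denominator by -5 + 2*sqrt(6).
Denominator becomes 1; numerator becomes -14*sqrt(6) + 33.

-14*sqrt(6) + 33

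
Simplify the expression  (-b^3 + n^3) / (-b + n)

n^3 - b^3 = (-b + n)(b^2 + b*n + n^2).

b^2 + b*n + n^2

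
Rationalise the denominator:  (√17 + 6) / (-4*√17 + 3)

Multiply numerator and denominator by 3 + 4*√17.
Denominator becomes -263; numerator becomes 86 + 27*√17.

(-27*√17 - 86)/263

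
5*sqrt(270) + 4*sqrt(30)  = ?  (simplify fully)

19*sqrt(30)

5*sqrt(270) = 15*sqrt(30); 4*sqrt(30) = 4*sqrt(30)
Combine: (15 + 4)·sqrt(30) = 19*sqrt(30)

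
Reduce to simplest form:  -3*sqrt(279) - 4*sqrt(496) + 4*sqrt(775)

-5*sqrt(31)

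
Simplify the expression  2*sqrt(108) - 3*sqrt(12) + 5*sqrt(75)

31*sqrt(3)

2*sqrt(108) = 12*sqrt(3); 3*sqrt(12) = 6*sqrt(3); 5*sqrt(75) = 25*sqrt(3)
Combine: (12 - 6 + 25)·sqrt(3) = 31*sqrt(3)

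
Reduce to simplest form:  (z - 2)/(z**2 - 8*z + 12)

Factor: z**2 - 8*z + 12 = (z - 2)*(z - 6)
Cancel the common factor (z - 2).

1/(z - 6)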